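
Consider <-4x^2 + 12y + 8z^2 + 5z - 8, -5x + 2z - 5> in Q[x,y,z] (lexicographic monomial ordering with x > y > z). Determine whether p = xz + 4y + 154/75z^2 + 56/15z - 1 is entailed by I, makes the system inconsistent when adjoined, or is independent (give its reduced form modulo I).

First compute the reduced Gröbner basis of I by Buchberger's algorithm.
f_1 = -4x^2 + 12y + 8z^2 + 5z - 8, LT = x^2.
f_2 = -5x + 2z - 5, LT = x.

S(f_1,f_2): lcm = x^2. S = 2/5xz - x - 3y - 2z^2 - 5/4z + 2.
  leading term xz: subtract (-2/25z)·f_2 from 2/5xz - x - 3y - 2z^2 - 5/4z + 2 → -x - 3y - 46/25z^2 - 33/20z + 2
  leading term x: subtract (1/5)·f_2 from -x - 3y - 46/25z^2 - 33/20z + 2 → -3y - 46/25z^2 - 41/20z + 3
  leading term y: no divisor's leading term divides it; move -3y to the remainder.
  leading term z^2: no divisor's leading term divides it; move -46/25z^2 to the remainder.
  leading term z: no divisor's leading term divides it; move -41/20z to the remainder.
  leading term 1: no divisor's leading term divides it; move 3 to the remainder.
  remainder -3y - 46/25z^2 - 41/20z + 3 ≠ 0; add h_3 = -3y - 46/25z^2 - 41/20z + 3 to the basis.

S(f_1,h_3): leading monomials are coprime, so the S-polynomial reduces to 0 (Buchberger's first criterion).
S(f_2,h_3): leading monomials are coprime, so the S-polynomial reduces to 0 (Buchberger's first criterion).
Every S-polynomial of the final basis reduces to 0, so we have a Gröbner basis.
Inter-reduce: drop elements whose leading term is divisible by another's, tail-reduce, and make monic.
Reduced Gröbner basis: {x - 2/5z + 1, y + 46/75z^2 + 41/60z - 1}.
Label its elements g_1 = x - 2/5z + 1, g_2 = y + 46/75z^2 + 41/60z - 1.

Reduce p = xz + 4y + 154/75z^2 + 56/15z - 1 modulo G:
  leading term xz: subtract (z)·g_1 from xz + 4y + 154/75z^2 + 56/15z - 1 → 4y + 184/75z^2 + 41/15z - 1
  leading term y: subtract (4)·g_2 from 4y + 184/75z^2 + 41/15z - 1 → 3
  leading term 1: no divisor's leading term divides it; move 3 to the remainder.
  normal form = 3.
The normal form is nonzero, so p ∉ I. Since p minus its normal form lies in I, I + (p) = I + (r) where r = 3; decide whether this ideal is the whole ring.
Here r = 3 is a nonzero constant, hence a unit: 1 ∈ I + (p), the Gröbner basis of I + (p) is {1}, and the enlarged system has no common solution — adjoining p is inconsistent.

Ideal membership is decidable via reduction modulo a Gröbner basis.

Adjoining xz + 4y + 154/75z^2 + 56/15z - 1 makes the ideal the whole ring: the system is inconsistent.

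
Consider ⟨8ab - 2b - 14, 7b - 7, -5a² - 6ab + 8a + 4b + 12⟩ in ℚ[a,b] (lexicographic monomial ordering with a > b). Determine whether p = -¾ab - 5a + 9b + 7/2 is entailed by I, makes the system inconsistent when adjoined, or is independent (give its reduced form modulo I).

First compute the reduced Gröbner basis of I by Buchberger's algorithm.
f_1 = 8ab - 2b - 14, LT = ab.
f_2 = 7b - 7, LT = b.
f_3 = -5a² - 6ab + 8a + 4b + 12, LT = a².

S(f_1,f_2): lcm = ab. S = a - ¼b - 7/4.
  leading term a: no divisor's leading term divides it; move a to the remainder.
  leading term b: subtract (-1/28)·f_2 from -¼b - 7/4 → -2
  leading term 1: no divisor's leading term divides it; move -2 to the remainder.
  remainder a - 2 ≠ 0; add h_4 = a - 2 to the basis.

S(f_1,f_3): lcm = a²b. S = -6/5ab² + 27/20ab - 7/4a + ⅘b² + 12/5b.
  leading term ab²: subtract (-3/20b)·f_1 from -6/5ab² + 27/20ab - 7/4a + ⅘b² + 12/5b → 27/20ab - 7/4a + ½b² + 3/10b
  leading term ab: subtract (27/160)·f_1 from 27/20ab - 7/4a + ½b² + 3/10b → -7/4a + ½b² + 51/80b + 189/80
  leading term a: subtract (-7/4)·h_4 from -7/4a + ½b² + 51/80b + 189/80 → ½b² + 51/80b - 91/80
  leading term b²: subtract (1/14b)·f_2 from ½b² + 51/80b - 91/80 → 91/80b - 91/80
  leading term b: subtract (13/80)·f_2 from 91/80b - 91/80 → 0
  remainder 0.

S(f_2,f_3): leading monomials are coprime, so the S-polynomial reduces to 0 (Buchberger's first criterion).
S(f_1,h_4): lcm = ab. S = 7/4b - 7/4.
  leading term b: subtract (¼)·f_2 from 7/4b - 7/4 → 0
  remainder 0.

S(f_2,h_4): leading monomials are coprime, so the S-polynomial reduces to 0 (Buchberger's first criterion).
S(f_3,h_4): lcm = a². S = 6/5ab + ⅖a - ⅘b - 12/5.
  leading term ab: subtract (3/20)·f_1 from 6/5ab + ⅖a - ⅘b - 12/5 → ⅖a - ½b - 3/10
  leading term a: subtract (⅖)·h_4 from ⅖a - ½b - 3/10 → -½b + ½
  leading term b: subtract (-1/14)·f_2 from -½b + ½ → 0
  remainder 0.

Every S-polynomial of the final basis reduces to 0, so we have a Gröbner basis.
Inter-reduce: drop elements whose leading term is divisible by another's, tail-reduce, and make monic.
Reduced Gröbner basis: {a - 2, b - 1}.
Label its elements g_1 = a - 2, g_2 = b - 1.

Reduce p = -¾ab - 5a + 9b + 7/2 modulo G:
  leading term ab: subtract (-¾b)·g_1 from -¾ab - 5a + 9b + 7/2 → -5a + 15/2b + 7/2
  leading term a: subtract (-5)·g_1 from -5a + 15/2b + 7/2 → 15/2b - 13/2
  leading term b: subtract (15/2)·g_2 from 15/2b - 13/2 → 1
  leading term 1: no divisor's leading term divides it; move 1 to the remainder.
  normal form = 1.
The normal form is nonzero, so p ∉ I. Since p minus its normal form lies in I, I + (p) = I + (r) where r = 1; decide whether this ideal is the whole ring.
Here r = 1 is a nonzero constant, hence a unit: 1 ∈ I + (p), the Gröbner basis of I + (p) is {1}, and the enlarged system has no common solution — adjoining p is inconsistent.

Ideal membership is decidable via reduction modulo a Gröbner basis.

Adjoining -¾ab - 5a + 9b + 7/2 makes the ideal the whole ring: the system is inconsistent.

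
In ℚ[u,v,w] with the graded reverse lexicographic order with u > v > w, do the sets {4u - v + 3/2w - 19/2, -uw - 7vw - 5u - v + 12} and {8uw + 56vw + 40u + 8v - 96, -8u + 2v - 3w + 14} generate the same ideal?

For a fixed monomial order, each ideal has a unique reduced Gröbner basis; comparing bases decides equality.
Buchberger on the first generating set:
f_1 = 4u - v + 3/2w - 19/2, LT = u.
f_2 = -uw - 7vw - 5u - v + 12, LT = uw.

S(f_1,f_2): lcm = uw. S = -29/4vw + ⅜w² - 5u - v - 19/8w + 12.
  leading term vw: no divisor's leading term divides it; move -29/4vw to the remainder.
  leading term w²: no divisor's leading term divides it; move ⅜w² to the remainder.
  leading term u: subtract (-5/4)·f_1 from -5u - v - 19/8w + 12 → -9/4v - ½w + ⅛
  leading term v: no divisor's leading term divides it; move -9/4v to the remainder.
  leading term w: no divisor's leading term divides it; move -½w to the remainder.
  leading term 1: no divisor's leading term divides it; move ⅛ to the remainder.
  remainder -29/4vw + ⅜w² - 9/4v - ½w + ⅛ ≠ 0; add g_3 = -29/4vw + ⅜w² - 9/4v - ½w + ⅛ to the basis.

S(f_1,g_3): leading monomials are coprime, so the S-polynomial reduces to 0 (Buchberger's first criterion).
S(f_2,g_3): lcm = uvw. S = 7v²w + 3/58uw² + 136/29uv + v² - 2/29uw + 1/58u - 12v.
  leading term v²w: subtract (-28/29v)·g_3 from 7v²w + 3/58uw² + 136/29uv + v² - 2/29uw + 1/58u - 12v → 3/58uw² + 21/58vw² + 136/29uv - 34/29v² - 2/29uw - 14/29vw + 1/58u - 689/58v
  leading term uw²: subtract (3/232w²)·f_1 from 3/58uw² + 21/58vw² + 136/29uv - 34/29v² - 2/29uw - 14/29vw + 1/58u - 689/58v → ⅜vw² - 9/464w³ + 136/29uv - 34/29v² - 2/29uw - 14/29vw + 57/464w² + 1/58u - 689/58v
  leading term vw²: subtract (-3/58w)·g_3 from ⅜vw² - 9/464w³ + 136/29uv - 34/29v² - 2/29uw - 14/29vw + 57/464w² + 1/58u - 689/58v → 136/29uv - 34/29v² - 2/29uw - 139/232vw + 45/464w² + 1/58u - 689/58v + 3/464w
  leading term uv: subtract (34/29v)·f_1 from 136/29uv - 34/29v² - 2/29uw - 139/232vw + 45/464w² + 1/58u - 689/58v + 3/464w → -2/29uw - 547/232vw + 45/464w² + 1/58u - 43/58v + 3/464w
  leading term uw: subtract (-1/58w)·f_1 from -2/29uw - 547/232vw + 45/464w² + 1/58u - 43/58v + 3/464w → -19/8vw + 57/464w² + 1/58u - 43/58v - 73/464w
  leading term vw: subtract (19/58)·g_3 from -19/8vw + 57/464w² + 1/58u - 43/58v - 73/464w → 1/58u - 1/232v + 3/464w - 19/464
  leading term u: subtract (1/232)·f_1 from 1/58u - 1/232v + 3/464w - 19/464 → 0
  remainder 0.

Every S-polynomial of the final basis reduces to 0, so we have a Gröbner basis.
Inter-reduce: drop elements whose leading term is divisible by another's, tail-reduce, and make monic.
Reduced Gröbner basis: {vw - 3/58w² + 9/29v + 2/29w - 1/58, u - ¼v + ⅜w - 19/8}.

Buchberger on the second generating set:
h_1 = 8uw + 56vw + 40u + 8v - 96, LT = uw.
h_2 = -8u + 2v - 3w + 14, LT = u.

S(h_1,h_2): lcm = uw. S = 29/4vw - ⅜w² + 5u + v + 7/4w - 12.
  leading term vw: no divisor's leading term divides it; move 29/4vw to the remainder.
  leading term w²: no divisor's leading term divides it; move -⅜w² to the remainder.
  leading term u: subtract (-⅝)·h_2 from 5u + v + 7/4w - 12 → 9/4v - ⅛w - 13/4
  leading term v: no divisor's leading term divides it; move 9/4v to the remainder.
  leading term w: no divisor's leading term divides it; move -⅛w to the remainder.
  leading term 1: no divisor's leading term divides it; move -13/4 to the remainder.
  remainder 29/4vw - ⅜w² + 9/4v - ⅛w - 13/4 ≠ 0; add k_3 = 29/4vw - ⅜w² + 9/4v - ⅛w - 13/4 to the basis.

S(h_1,k_3): lcm = uvw. S = 7v²w + 3/58uw² + 136/29uv + v² + 1/58uw + 13/29u - 12v.
  leading term v²w: subtract (28/29v)·k_3 from 7v²w + 3/58uw² + 136/29uv + v² + 1/58uw + 13/29u - 12v → 3/58uw² + 21/58vw² + 136/29uv - 34/29v² + 1/58uw + 7/58vw + 13/29u - 257/29v
  leading term uw²: subtract (3/464w)·h_1 from 3/58uw² + 21/58vw² + 136/29uv - 34/29v² + 1/58uw + 7/58vw + 13/29u - 257/29v → 136/29uv - 34/29v² - 7/29uw + 2/29vw + 13/29u - 257/29v + 18/29w
  leading term uv: subtract (-17/29v)·h_2 from 136/29uv - 34/29v² - 7/29uw + 2/29vw + 13/29u - 257/29v + 18/29w → -7/29uw - 49/29vw + 13/29u - 19/29v + 18/29w
  leading term uw: subtract (-7/232)·h_1 from -7/29uw - 49/29vw + 13/29u - 19/29v + 18/29w → 48/29u - 12/29v + 18/29w - 84/29
  leading term u: subtract (-6/29)·h_2 from 48/29u - 12/29v + 18/29w - 84/29 → 0
  remainder 0.

S(h_2,k_3): leading monomials are coprime, so the S-polynomial reduces to 0 (Buchberger's first criterion).
Every S-polynomial of the final basis reduces to 0, so we have a Gröbner basis.
Inter-reduce: drop elements whose leading term is divisible by another's, tail-reduce, and make monic.
Reduced Gröbner basis: {vw - 3/58w² + 9/29v - 1/58w - 13/29, u - ¼v + ⅜w - 7/4}.

The bases are distinct; the ideals are different.
The choice of monomial ordering does not affect the verdict — as long as both bases are computed under the same ordering, their equality decides ideal equality.

No, the ideals differ.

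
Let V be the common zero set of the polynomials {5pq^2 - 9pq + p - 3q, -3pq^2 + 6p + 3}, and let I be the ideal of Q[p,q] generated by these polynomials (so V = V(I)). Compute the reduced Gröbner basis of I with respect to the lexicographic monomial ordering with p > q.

This is the nonlinear analogue of row-reducing a linear system.

f_1 = 5pq^2 - 9pq + p - 3q, LT = pq^2.
f_2 = -3pq^2 + 6p + 3, LT = pq^2.

S(f_1,f_2): lcm = pq^2. S = -9/5pq + 11/5p - 3/5q + 1.
  leading term pq: no divisor's leading term divides it; move -9/5pq to the remainder.
  leading term p: no divisor's leading term divides it; move 11/5p to the remainder.
  leading term q: no divisor's leading term divides it; move -3/5q to the remainder.
  leading term 1: no divisor's leading term divides it; move 1 to the remainder.
  remainder -9/5pq + 11/5p - 3/5q + 1 ≠ 0; add g_3 = -9/5pq + 11/5p - 3/5q + 1 to the basis.

S(f_1,g_3): lcm = pq^2. S = -26/45pq + 1/5p - 1/3q^2 - 2/45q.
  leading term pq: subtract (26/81)·g_3 from -26/45pq + 1/5p - 1/3q^2 - 2/45q → -41/81p - 1/3q^2 + 4/27q - 26/81
  leading term p: no divisor's leading term divides it; move -41/81p to the remainder.
  leading term q^2: no divisor's leading term divides it; move -1/3q^2 to the remainder.
  leading term q: no divisor's leading term divides it; move 4/27q to the remainder.
  leading term 1: no divisor's leading term divides it; move -26/81 to the remainder.
  remainder -41/81p - 1/3q^2 + 4/27q - 26/81 ≠ 0; add g_4 = -41/81p - 1/3q^2 + 4/27q - 26/81 to the basis.

S(f_1,g_4): lcm = pq^2. S = -9/5pq + 1/5p - 27/41q^4 + 12/41q^3 - 26/41q^2 - 3/5q.
  leading term pq: subtract (1)·g_3 from -9/5pq + 1/5p - 27/41q^4 + 12/41q^3 - 26/41q^2 - 3/5q → -2p - 27/41q^4 + 12/41q^3 - 26/41q^2 - 1
  leading term p: subtract (162/41)·g_4 from -2p - 27/41q^4 + 12/41q^3 - 26/41q^2 - 1 → -27/41q^4 + 12/41q^3 + 28/41q^2 - 24/41q + 11/41
  leading term q^4: no divisor's leading term divides it; move -27/41q^4 to the remainder.
  leading term q^3: no divisor's leading term divides it; move 12/41q^3 to the remainder.
  leading term q^2: no divisor's leading term divides it; move 28/41q^2 to the remainder.
  leading term q: no divisor's leading term divides it; move -24/41q to the remainder.
  leading term 1: no divisor's leading term divides it; move 11/41 to the remainder.
  remainder -27/41q^4 + 12/41q^3 + 28/41q^2 - 24/41q + 11/41 ≠ 0; add g_5 = -27/41q^4 + 12/41q^3 + 28/41q^2 - 24/41q + 11/41 to the basis.

S(g_3,g_4): lcm = pq. S = -11/9p - 27/41q^3 + 12/41q^2 - 37/123q - 5/9.
  leading term p: subtract (99/41)·g_4 from -11/9p - 27/41q^3 + 12/41q^2 - 37/123q - 5/9 → -27/41q^3 + 45/41q^2 - 27/41q + 9/41
  leading term q^3: no divisor's leading term divides it; move -27/41q^3 to the remainder.
  leading term q^2: no divisor's leading term divides it; move 45/41q^2 to the remainder.
  leading term q: no divisor's leading term divides it; move -27/41q to the remainder.
  leading term 1: no divisor's leading term divides it; move 9/41 to the remainder.
  remainder -27/41q^3 + 45/41q^2 - 27/41q + 9/41 ≠ 0; add g_6 = -27/41q^3 + 45/41q^2 - 27/41q + 9/41 to the basis.

The other S-polynomials (S(f_2,g_3), S(f_2,g_4), S(f_1,g_5), S(f_2,g_5), S(g_3,g_5), S(g_4,g_5), S(f_1,g_6), S(f_2,g_6), S(g_3,g_6), S(g_4,g_6), S(g_5,g_6)) all reduce to 0 modulo the current basis, so we have a Gröbner basis.
Inter-reduce: drop elements whose leading term is divisible by another's, tail-reduce, and make monic.

G = {p + 27/41q^2 - 12/41q + 26/41, q^3 - 5/3q^2 + q - 1/3}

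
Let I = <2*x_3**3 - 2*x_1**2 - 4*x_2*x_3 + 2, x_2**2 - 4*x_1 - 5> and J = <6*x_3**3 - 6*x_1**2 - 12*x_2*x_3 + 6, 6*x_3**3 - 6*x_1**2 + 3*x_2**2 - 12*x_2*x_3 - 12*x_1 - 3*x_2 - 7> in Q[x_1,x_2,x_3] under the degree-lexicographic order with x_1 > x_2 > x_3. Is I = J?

Equality of ideals is decidable: compute both reduced Gröbner bases (unique for the ordering) and check whether they agree.
Buchberger on the first generating set:
f_1 = 2*x_3**3 - 2*x_1**2 - 4*x_2*x_3 + 2, LT = x_3**3.
f_2 = x_2**2 - 4*x_1 - 5, LT = x_2**2.

The S-polynomials (S(f_1,f_2)) all reduce to 0 modulo the current basis, so we have a Gröbner basis.
Inter-reduce: drop elements whose leading term is divisible by another's, tail-reduce, and make monic.
Reduced Gröbner basis: {x_3**3 - x_1**2 - 2*x_2*x_3 + 1, x_2**2 - 4*x_1 - 5}.

Buchberger on the second generating set:
h_1 = 6*x_3**3 - 6*x_1**2 - 12*x_2*x_3 + 6, LT = x_3**3.
h_2 = 6*x_3**3 - 6*x_1**2 + 3*x_2**2 - 12*x_2*x_3 - 12*x_1 - 3*x_2 - 7, LT = x_3**3.

S(h_1,h_2): lcm = x_3**3. S = -1/2*x_2**2 + 2*x_1 + 1/2*x_2 + 13/6.
  leading term x_2**2: no divisor's leading term divides it; move -1/2*x_2**2 to the remainder.
  leading term x_1: no divisor's leading term divides it; move 2*x_1 to the remainder.
  leading term x_2: no divisor's leading term divides it; move 1/2*x_2 to the remainder.
  leading term 1: no divisor's leading term divides it; move 13/6 to the remainder.
  remainder -1/2*x_2**2 + 2*x_1 + 1/2*x_2 + 13/6 ≠ 0; add k_3 = -1/2*x_2**2 + 2*x_1 + 1/2*x_2 + 13/6 to the basis.

The other S-polynomials (S(h_1,k_3), S(h_2,k_3)) all reduce to 0 modulo the current basis, so we have a Gröbner basis.
Inter-reduce: drop elements whose leading term is divisible by another's, tail-reduce, and make monic.
Reduced Gröbner basis: {x_3**3 - x_1**2 - 2*x_2*x_3 + 1, x_2**2 - 4*x_1 - x_2 - 13/3}.

These differ, so the ideals are not equal.

No, the ideals differ.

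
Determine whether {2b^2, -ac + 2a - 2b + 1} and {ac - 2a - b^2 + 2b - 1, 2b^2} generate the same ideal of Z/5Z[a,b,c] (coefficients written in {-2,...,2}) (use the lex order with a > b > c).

Equality of ideals is decidable: compute both reduced Gröbner bases (unique for the ordering) and check whether they agree.
Buchberger on the first generating set:
f_1 = 2b^2, LT = b^2.
f_2 = -ac + 2a - 2b + 1, LT = ac.

S(f_1,f_2): leading monomials are coprime, so the S-polynomial reduces to 0 (Buchberger's first criterion).
Every S-polynomial of the final basis reduces to 0, so we have a Gröbner basis.
Inter-reduce: drop elements whose leading term is divisible by another's, tail-reduce, and make monic.
Reduced Gröbner basis: {ac - 2a + 2b - 1, b^2}.

Buchberger on the second generating set:
h_1 = ac - 2a - b^2 + 2b - 1, LT = ac.
h_2 = 2b^2, LT = b^2.

S(h_1,h_2): leading monomials are coprime, so the S-polynomial reduces to 0 (Buchberger's first criterion).
Every S-polynomial of the final basis reduces to 0, so we have a Gröbner basis.
Inter-reduce: drop elements whose leading term is divisible by another's, tail-reduce, and make monic.
Reduced Gröbner basis: {ac - 2a + 2b - 1, b^2}.

These coincide, so the ideals are equal.
The same test decides containment: I ⊆ J iff every generator of I reduces to 0 modulo a Gröbner basis of J.

Yes, the ideals are equal.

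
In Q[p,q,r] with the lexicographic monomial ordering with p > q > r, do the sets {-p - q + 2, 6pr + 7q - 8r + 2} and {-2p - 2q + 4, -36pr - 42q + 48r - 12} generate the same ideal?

Two ideals are equal iff their reduced Gröbner bases coincide (the reduced basis is unique for a fixed ordering).
Buchberger on the first generating set:
f_1 = -p - q + 2, LT = p.
f_2 = 6pr + 7q - 8r + 2, LT = pr.

S(f_1,f_2): lcm = pr. S = qr - 7/6q - 2/3r - 1/3.
  reduce S modulo (f_1, f_2):
  remainder qr - 7/6q - 2/3r - 1/3 ≠ 0; add g_3 = qr - 7/6q - 2/3r - 1/3 to the basis.

The other S-polynomials (S(f_1,g_3), S(f_2,g_3)) all reduce to 0 modulo the current basis, so we have a Gröbner basis.
Inter-reduce: drop elements whose leading term is divisible by another's, tail-reduce, and make monic.
Reduced Gröbner basis: {p + q - 2, qr - 7/6q - 2/3r - 1/3}.

Buchberger on the second generating set:
h_1 = -2p - 2q + 4, LT = p.
h_2 = -36pr - 42q + 48r - 12, LT = pr.

S(h_1,h_2): lcm = pr. S = qr - 7/6q - 2/3r - 1/3.
  reduce S modulo (h_1, h_2):
  remainder qr - 7/6q - 2/3r - 1/3 ≠ 0; add k_3 = qr - 7/6q - 2/3r - 1/3 to the basis.

The other S-polynomials (S(h_1,k_3), S(h_2,k_3)) all reduce to 0 modulo the current basis, so we have a Gröbner basis.
Inter-reduce: drop elements whose leading term is divisible by another's, tail-reduce, and make monic.
Reduced Gröbner basis: {p + q - 2, qr - 7/6q - 2/3r - 1/3}.

These coincide, so the ideals are equal.

Yes, the ideals are equal.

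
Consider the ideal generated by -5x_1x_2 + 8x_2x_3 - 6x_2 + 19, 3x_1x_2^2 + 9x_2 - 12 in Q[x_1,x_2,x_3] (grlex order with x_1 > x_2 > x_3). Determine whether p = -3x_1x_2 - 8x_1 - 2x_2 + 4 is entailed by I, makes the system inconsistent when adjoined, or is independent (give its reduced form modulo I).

-3x_1x_2 - 8x_1 - 2x_2 + 4 is independent of I; its normal form modulo I is -212/19x_1 - 2x_2 + 96/19x_3 + 175/19.

First compute the reduced Gröbner basis of I by Buchberger's algorithm.
f_1 = -5x_1x_2 + 8x_2x_3 - 6x_2 + 19, LT = x_1x_2.
f_2 = 3x_1x_2^2 + 9x_2 - 12, LT = x_1x_2^2.

S(f_1,f_2): lcm = x_1x_2^2. S = -8/5x_2^2x_3 + 6/5x_2^2 - 34/5x_2 + 4.
  reduce S modulo (f_1, f_2):
  remainder -8/5x_2^2x_3 + 6/5x_2^2 - 34/5x_2 + 4 ≠ 0; add h_3 = -8/5x_2^2x_3 + 6/5x_2^2 - 34/5x_2 + 4 to the basis.

S(f_1,h_3): lcm = x_1x_2^2x_3. S = -8/5x_2^2x_3^2 + 3/4x_1x_2^2 + 6/5x_2^2x_3 - 17/4x_1x_2 - 19/5x_2x_3 + 5/2x_1.
  reduce S modulo (f_1, f_2, h_3):
  remainder -19/5x_2x_3 + 5/2x_1 + 57/20x_2 - 4x_3 - 263/20 ≠ 0; add h_4 = -19/5x_2x_3 + 5/2x_1 + 57/20x_2 - 4x_3 - 263/20 to the basis.

S(f_1,h_4): lcm = x_1x_2x_3. S = -8/5x_2x_3^2 + 25/38x_1^2 + 3/4x_1x_2 - 20/19x_1x_3 + 6/5x_2x_3 - 263/76x_1 - 19/5x_3.
  reduce S modulo (f_1, f_2, h_3, h_4):
  remainder 25/38x_1^2 - 40/19x_1x_3 + 32/19x_3^2 - 203/76x_1 + 9/19x_3 - 99/76 ≠ 0; add h_5 = 25/38x_1^2 - 40/19x_1x_3 + 32/19x_3^2 - 203/76x_1 + 9/19x_3 - 99/76 to the basis.

The other S-polynomials (S(f_2,h_3), S(f_2,h_4), S(h_3,h_4), S(f_1,h_5), S(f_2,h_5), S(h_3,h_5), S(h_4,h_5)) all reduce to 0 modulo the current basis, so we have a Gröbner basis.
Inter-reduce: drop elements whose leading term is divisible by another's, tail-reduce, and make monic.
Reduced Gröbner basis: {x_1^2 - 16/5x_1x_3 + 64/25x_3^2 - 203/50x_1 + 18/25x_3 - 99/50, x_1x_2 - 20/19x_1 + 32/19x_3 + 33/19, x_2x_3 - 25/38x_1 - 3/4x_2 + 20/19x_3 + 263/76}.
Label its elements g_1 = x_1^2 - 16/5x_1x_3 + 64/25x_3^2 - 203/50x_1 + 18/25x_3 - 99/50, g_2 = x_1x_2 - 20/19x_1 + 32/19x_3 + 33/19, g_3 = x_2x_3 - 25/38x_1 - 3/4x_2 + 20/19x_3 + 263/76.

Reduce p = -3x_1x_2 - 8x_1 - 2x_2 + 4 modulo G:
  leading term x_1x_2: subtract (-3)·g_2 from -3x_1x_2 - 8x_1 - 2x_2 + 4 → -212/19x_1 - 2x_2 + 96/19x_3 + 175/19
  leading term x_1: no divisor's leading term divides it; move -212/19x_1 to the remainder.
  leading term x_2: no divisor's leading term divides it; move -2x_2 to the remainder.
  leading term x_3: no divisor's leading term divides it; move 96/19x_3 to the remainder.
  leading term 1: no divisor's leading term divides it; move 175/19 to the remainder.
  normal form = -212/19x_1 - 2x_2 + 96/19x_3 + 175/19.
The normal form is nonzero, so p ∉ I. Since p minus its normal form lies in I, I + (p) = I + (r) where r = -212/19x_1 - 2x_2 + 96/19x_3 + 175/19; decide whether this ideal is the whole ring.
Run Buchberger on G together with r (pairs among the g_i already reduce to 0 since G is a Gröbner basis):
g_1 = x_1^2 - 16/5x_1x_3 + 64/25x_3^2 - 203/50x_1 + 18/25x_3 - 99/50, LT = x_1^2.
g_2 = x_1x_2 - 20/19x_1 + 32/19x_3 + 33/19, LT = x_1x_2.
g_3 = x_2x_3 - 25/38x_1 - 3/4x_2 + 20/19x_3 + 263/76, LT = x_2x_3.
r = -212/19x_1 - 2x_2 + 96/19x_3 + 175/19, LT = x_1.

S(g_1,r): lcm = x_1^2. S = -19/106x_1x_2 - 728/265x_1x_3 + 64/25x_3^2 - 17143/5300x_1 + 18/25x_3 - 99/50.
  reduce S modulo (g_1, g_2, g_3, r):
  remainder 92416/70225x_3^2 + 27537441/29775400x_2 - 11789538/3721925x_3 - 353198429/59550800 ≠ 0; add m_5 = 92416/70225x_3^2 + 27537441/29775400x_2 - 11789538/3721925x_3 - 353198429/59550800 to the basis.

S(g_2,r): lcm = x_1x_2. S = -19/106x_2^2 + 24/53x_2x_3 - 20/19x_1 + 175/212x_2 + 32/19x_3 + 33/19.
  reduce S modulo (g_1, g_2, g_3, r, m_5):
  remainder -19/106x_2^2 + 14611/11236x_2 + 2432/2809x_3 - 1273/2809 ≠ 0; add m_6 = -19/106x_2^2 + 14611/11236x_2 + 2432/2809x_3 - 1273/2809 to the basis.

The other S-polynomials (S(g_1,g_2), S(g_1,g_3), S(g_2,g_3), S(g_3,r), S(g_1,m_5), S(g_2,m_5), S(g_3,m_5), S(r,m_5), S(g_1,m_6), S(g_2,m_6), S(g_3,m_6), S(r,m_6), S(m_5,m_6)) all reduce to 0 modulo the current basis, so we have a Gröbner basis.
Inter-reduce: drop elements whose leading term is divisible by another's, tail-reduce, and make monic.
Reduced Gröbner basis: {x_2^2 - 769/106x_2 - 256/53x_3 + 134/53, x_2x_3 - 67/106x_2 + 40/53x_3 + 1237/424, x_3^2 + 76281/108544x_2 - 16329/6784x_3 - 978389/217088, x_1 + 19/106x_2 - 24/53x_3 - 175/212}.
The reduced Gröbner basis of I + (p) is {x_2^2 - 769/106x_2 - 256/53x_3 + 134/53, x_2x_3 - 67/106x_2 + 40/53x_3 + 1237/424, x_3^2 + 76281/108544x_2 - 16329/6784x_3 - 978389/217088, x_1 + 19/106x_2 - 24/53x_3 - 175/212} ≠ {1}, a proper ideal, so the enlarged system stays consistent: p is independent of I, with normal form -212/19x_1 - 2x_2 + 96/19x_3 + 175/19.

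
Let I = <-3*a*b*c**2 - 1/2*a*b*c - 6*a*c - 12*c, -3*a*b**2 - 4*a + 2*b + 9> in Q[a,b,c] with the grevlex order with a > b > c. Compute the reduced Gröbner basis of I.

Buchberger's algorithm terminates because the ascending chain of leading-term ideals stabilizes.

f_1 = -3*a*b*c**2 - 1/2*a*b*c - 6*a*c - 12*c, LT = a*b*c**2.
f_2 = -3*a*b**2 - 4*a + 2*b + 9, LT = a*b**2.

S(f_1,f_2): lcm = a*b**2*c**2. S = 1/6*a*b**2*c + 2*a*b*c - 4/3*a*c**2 + 2/3*b*c**2 + 4*b*c + 3*c**2.
  reduce S modulo (f_1, f_2):
  remainder 2*a*b*c - 4/3*a*c**2 + 2/3*b*c**2 - 2/9*a*c + 37/9*b*c + 3*c**2 + 1/2*c ≠ 0; add g_3 = 2*a*b*c - 4/3*a*c**2 + 2/3*b*c**2 - 2/9*a*c + 37/9*b*c + 3*c**2 + 1/2*c to the basis.

S(f_1,g_3): lcm = a*b*c**2. S = 2/3*a*c**3 - 1/3*b*c**3 + 1/6*a*b*c + 1/9*a*c**2 - 37/18*b*c**2 - 3/2*c**3 + 2*a*c - 1/4*c**2 + 4*c.
  reduce S modulo (f_1, f_2, g_3):
  remainder 2/3*a*c**3 - 1/3*b*c**3 + 2/9*a*c**2 - 19/9*b*c**2 - 3/2*c**3 + 109/54*a*c - 37/108*b*c - 1/2*c**2 + 95/24*c ≠ 0; add g_4 = 2/3*a*c**3 - 1/3*b*c**3 + 2/9*a*c**2 - 19/9*b*c**2 - 3/2*c**3 + 109/54*a*c - 37/108*b*c - 1/2*c**2 + 95/24*c to the basis.

S(f_2,g_3): lcm = a*b**2*c. S = 2/3*a*b*c**2 - 1/3*b**2*c**2 + 1/9*a*b*c - 37/18*b**2*c - 3/2*b*c**2 + 4/3*a*c - 11/12*b*c - 3*c.
  reduce S modulo (f_1, f_2, g_3, g_4):
  remainder -1/3*b**2*c**2 - 37/18*b**2*c - 3/2*b*c**2 - 11/12*b*c - 17/3*c ≠ 0; add g_5 = -1/3*b**2*c**2 - 37/18*b**2*c - 3/2*b*c**2 - 11/12*b*c - 17/3*c to the basis.

The other S-polynomials (S(f_1,g_4), S(f_2,g_4), S(g_3,g_4), S(f_1,g_5), S(f_2,g_5), S(g_3,g_5), S(g_4,g_5)) all reduce to 0 modulo the current basis, so we have a Gröbner basis.
Inter-reduce: drop elements whose leading term is divisible by another's, tail-reduce, and make monic.

G = {b**2*c**2 + 37/6*b**2*c + 9/2*b*c**2 + 11/4*b*c + 17*c, a*c**3 - 1/2*b*c**3 + 1/3*a*c**2 - 19/6*b*c**2 - 9/4*c**3 + 109/36*a*c - 37/72*b*c - 3/4*c**2 + 95/16*c, a*b**2 + 4/3*a - 2/3*b - 3, a*b*c - 2/3*a*c**2 + 1/3*b*c**2 - 1/9*a*c + 37/18*b*c + 3/2*c**2 + 1/4*c}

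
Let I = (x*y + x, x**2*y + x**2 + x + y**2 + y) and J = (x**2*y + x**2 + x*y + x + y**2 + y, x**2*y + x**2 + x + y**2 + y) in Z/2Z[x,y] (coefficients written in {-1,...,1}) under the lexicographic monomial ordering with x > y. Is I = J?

For a fixed monomial order, each ideal has a unique reduced Gröbner basis; comparing bases decides equality.
Buchberger on the first generating set:
f_1 = x*y + x, LT = x*y.
f_2 = x**2*y + x**2 + x + y**2 + y, LT = x**2*y.

S(f_1,f_2): lcm = x**2*y. S = x + y**2 + y.
  leading term x: no divisor's leading term divides it; move x to the remainder.
  leading term y**2: no divisor's leading term divides it; move y**2 to the remainder.
  leading term y: no divisor's leading term divides it; move y to the remainder.
  remainder x + y**2 + y ≠ 0; add g_3 = x + y**2 + y to the basis.

S(f_1,g_3): lcm = x*y. S = x + y**3 + y**2.
  leading term x: subtract (1)·g_3 from x + y**3 + y**2 → y**3 + y
  leading term y**3: no divisor's leading term divides it; move y**3 to the remainder.
  leading term y: no divisor's leading term divides it; move y to the remainder.
  remainder y**3 + y ≠ 0; add g_4 = y**3 + y to the basis.

The other S-polynomials (S(f_2,g_3), S(f_1,g_4), S(f_2,g_4), S(g_3,g_4)) all reduce to 0 modulo the current basis, so we have a Gröbner basis.
Inter-reduce: drop elements whose leading term is divisible by another's, tail-reduce, and make monic.
Reduced Gröbner basis: {x + y**2 + y, y**3 + y}.

Buchberger on the second generating set:
h_1 = x**2*y + x**2 + x*y + x + y**2 + y, LT = x**2*y.
h_2 = x**2*y + x**2 + x + y**2 + y, LT = x**2*y.

S(h_1,h_2): lcm = x**2*y. S = x*y.
  leading term x*y: no divisor's leading term divides it; move x*y to the remainder.
  remainder x*y ≠ 0; add k_3 = x*y to the basis.

S(h_1,k_3): lcm = x**2*y. S = x**2 + x*y + x + y**2 + y.
  leading term x**2: no divisor's leading term divides it; move x**2 to the remainder.
  leading term x*y: subtract (1)·k_3 from x*y + x + y**2 + y → x + y**2 + y
  leading term x: no divisor's leading term divides it; move x to the remainder.
  leading term y**2: no divisor's leading term divides it; move y**2 to the remainder.
  leading term y: no divisor's leading term divides it; move y to the remainder.
  remainder x**2 + x + y**2 + y ≠ 0; add k_4 = x**2 + x + y**2 + y to the basis.

S(h_1,k_4): lcm = x**2*y. S = x**2 + x + y**3 + y.
  leading term x**2: subtract (1)·k_4 from x**2 + x + y**3 + y → y**3 + y**2
  leading term y**3: no divisor's leading term divides it; move y**3 to the remainder.
  leading term y**2: no divisor's leading term divides it; move y**2 to the remainder.
  remainder y**3 + y**2 ≠ 0; add k_5 = y**3 + y**2 to the basis.

The other S-polynomials (S(h_2,k_3), S(h_2,k_4), S(k_3,k_4), S(h_1,k_5), S(h_2,k_5), S(k_3,k_5), S(k_4,k_5)) all reduce to 0 modulo the current basis, so we have a Gröbner basis.
Inter-reduce: drop elements whose leading term is divisible by another's, tail-reduce, and make monic.
Reduced Gröbner basis: {x**2 + x + y**2 + y, x*y, y**3 + y**2}.

Since the reduced bases disagree, the two ideals are not the same.
The same test decides containment: I ⊆ J iff every generator of I reduces to 0 modulo a Gröbner basis of J.

No, the ideals differ.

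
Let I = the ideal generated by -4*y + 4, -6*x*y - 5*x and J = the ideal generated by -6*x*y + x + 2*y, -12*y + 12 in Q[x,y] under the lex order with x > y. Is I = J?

Two ideals are equal iff their reduced Gröbner bases coincide (the reduced basis is unique for a fixed ordering).
Buchberger on the first generating set:
f_1 = -4*y + 4, LT = y.
f_2 = -6*x*y - 5*x, LT = x*y.

S(f_1,f_2): lcm = x*y. S = -11/6*x.
  reduce S modulo (f_1, f_2):
  remainder -11/6*x ≠ 0; add g_3 = -11/6*x to the basis.

The other S-polynomials (S(f_1,g_3), S(f_2,g_3)) all reduce to 0 modulo the current basis, so we have a Gröbner basis.
Inter-reduce: drop elements whose leading term is divisible by another's, tail-reduce, and make monic.
Reduced Gröbner basis: {x, y - 1}.

Buchberger on the second generating set:
h_1 = -6*x*y + x + 2*y, LT = x*y.
h_2 = -12*y + 12, LT = y.

S(h_1,h_2): lcm = x*y. S = 5/6*x - 1/3*y.
  reduce S modulo (h_1, h_2):
  remainder 5/6*x - 1/3 ≠ 0; add k_3 = 5/6*x - 1/3 to the basis.

The other S-polynomials (S(h_1,k_3), S(h_2,k_3)) all reduce to 0 modulo the current basis, so we have a Gröbner basis.
Inter-reduce: drop elements whose leading term is divisible by another's, tail-reduce, and make monic.
Reduced Gröbner basis: {x - 2/5, y - 1}.

These differ, so the ideals are not equal.
The choice of monomial ordering does not affect the verdict — as long as both bases are computed under the same ordering, their equality decides ideal equality.

No, the ideals differ.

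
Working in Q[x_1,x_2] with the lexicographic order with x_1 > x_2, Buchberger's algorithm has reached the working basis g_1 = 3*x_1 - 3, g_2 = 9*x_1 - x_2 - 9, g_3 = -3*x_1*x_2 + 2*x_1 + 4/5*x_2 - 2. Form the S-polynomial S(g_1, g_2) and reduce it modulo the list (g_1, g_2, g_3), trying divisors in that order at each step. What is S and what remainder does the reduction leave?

lcm(LM(g_1), LM(g_2)) = x_1.
S = (lcm/LT(g_1))·g_1 − (lcm/LT(g_2))·g_2 = 1/9*x_2.
Reduce S modulo (g_1, g_2, g_3) in that order:
  leading term x_2: no divisor's leading term divides it; move 1/9*x_2 to the remainder.
The remainder 1/9*x_2 is nonzero, so it would be added as the next basis element.
This is the inner loop of Buchberger's algorithm — each nonzero remainder becomes a new basis element.

S(g_1, g_2) = 1/9*x_2; remainder on division = 1/9*x_2.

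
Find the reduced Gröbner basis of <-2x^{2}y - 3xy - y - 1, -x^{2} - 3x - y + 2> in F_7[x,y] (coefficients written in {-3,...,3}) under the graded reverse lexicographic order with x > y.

G = {y^{3} - 2y^{2} - x + 2y, x^{2} + 3x + y - 2, xy + 3y^{2} + 3y + 2}

Buchberger's algorithm terminates because the ascending chain of leading-term ideals stabilizes.

f_1 = -2x^{2}y - 3xy - y - 1, LT = x^{2}y.
f_2 = -x^{2} - 3x - y + 2, LT = x^{2}.

S(f_1,f_2): lcm = x^{2}y. S = 2xy - y^{2} - y - 3.
  leading term xy: no divisor's leading term divides it; move 2xy to the remainder.
  leading term y^{2}: no divisor's leading term divides it; move -y^{2} to the remainder.
  leading term y: no divisor's leading term divides it; move -y to the remainder.
  leading term 1: no divisor's leading term divides it; move -3 to the remainder.
  remainder 2xy - y^{2} - y - 3 ≠ 0; add g_3 = 2xy - y^{2} - y - 3 to the basis.

S(f_1,g_3): lcm = x^{2}y. S = -3xy^{2} + 2xy - 2x - 3y - 3.
  leading term xy^{2}: subtract (2y)·g_3 from -3xy^{2} + 2xy - 2x - 3y - 3 → 2y^{3} + 2xy + 2y^{2} - 2x + 3y - 3
  leading term y^{3}: no divisor's leading term divides it; move 2y^{3} to the remainder.
  leading term xy: subtract (1)·g_3 from 2xy + 2y^{2} - 2x + 3y - 3 → 3y^{2} - 2x - 3y
  leading term y^{2}: no divisor's leading term divides it; move 3y^{2} to the remainder.
  leading term x: no divisor's leading term divides it; move -2x to the remainder.
  leading term y: no divisor's leading term divides it; move -3y to the remainder.
  remainder 2y^{3} + 3y^{2} - 2x - 3y ≠ 0; add g_4 = 2y^{3} + 3y^{2} - 2x - 3y to the basis.

The other S-polynomials (S(f_2,g_3), S(f_1,g_4), S(f_2,g_4), S(g_3,g_4)) all reduce to 0 modulo the current basis, so we have a Gröbner basis.
Inter-reduce: drop elements whose leading term is divisible by another's, tail-reduce, and make monic.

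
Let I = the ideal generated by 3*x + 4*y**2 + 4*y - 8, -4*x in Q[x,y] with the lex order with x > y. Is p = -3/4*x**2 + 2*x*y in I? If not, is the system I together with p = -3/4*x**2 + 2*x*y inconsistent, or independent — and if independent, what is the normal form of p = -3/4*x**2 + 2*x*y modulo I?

First compute the reduced Gröbner basis of I by Buchberger's algorithm.
f_1 = 3*x + 4*y**2 + 4*y - 8, LT = x.
f_2 = -4*x, LT = x.

S(f_1,f_2): lcm = x. S = 4/3*y**2 + 4/3*y - 8/3.
  reduce S modulo (f_1, f_2):
  remainder 4/3*y**2 + 4/3*y - 8/3 ≠ 0; add h_3 = 4/3*y**2 + 4/3*y - 8/3 to the basis.

The other S-polynomials (S(f_1,h_3), S(f_2,h_3)) all reduce to 0 modulo the current basis, so we have a Gröbner basis.
Inter-reduce: drop elements whose leading term is divisible by another's, tail-reduce, and make monic.
Reduced Gröbner basis: {x, y**2 + y - 2}.
Label its elements g_1 = x, g_2 = y**2 + y - 2.

Reduce p = -3/4*x**2 + 2*x*y modulo G:
  leading term x**2: subtract (-3/4*x)·g_1 from -3/4*x**2 + 2*x*y → 2*x*y
  leading term x*y: subtract (2*y)·g_1 from 2*x*y → 0
  normal form = 0.
Since the normal form is 0, p ∈ I.

-3/4*x**2 + 2*x*y lies in I (it reduces to 0).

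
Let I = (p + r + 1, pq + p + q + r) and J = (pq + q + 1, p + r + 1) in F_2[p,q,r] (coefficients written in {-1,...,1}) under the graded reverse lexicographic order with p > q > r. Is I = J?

Yes, the ideals are equal.

Two ideals are equal iff their reduced Gröbner bases coincide (the reduced basis is unique for a fixed ordering).
Buchberger on the first generating set:
f_1 = p + r + 1, LT = p.
f_2 = pq + p + q + r, LT = pq.

S(f_1,f_2): lcm = pq. S = qr + p + r.
  reduce S modulo (f_1, f_2):
  remainder qr + 1 ≠ 0; add g_3 = qr + 1 to the basis.

The other S-polynomials (S(f_1,g_3), S(f_2,g_3)) all reduce to 0 modulo the current basis, so we have a Gröbner basis.
Inter-reduce: drop elements whose leading term is divisible by another's, tail-reduce, and make monic.
Reduced Gröbner basis: {qr + 1, p + r + 1}.

Buchberger on the second generating set:
h_1 = pq + q + 1, LT = pq.
h_2 = p + r + 1, LT = p.

S(h_1,h_2): lcm = pq. S = qr + 1.
  reduce S modulo (h_1, h_2):
  remainder qr + 1 ≠ 0; add k_3 = qr + 1 to the basis.

The other S-polynomials (S(h_1,k_3), S(h_2,k_3)) all reduce to 0 modulo the current basis, so we have a Gröbner basis.
Inter-reduce: drop elements whose leading term is divisible by another's, tail-reduce, and make monic.
Reduced Gröbner basis: {qr + 1, p + r + 1}.

The two bases agree; hence the ideals are identical.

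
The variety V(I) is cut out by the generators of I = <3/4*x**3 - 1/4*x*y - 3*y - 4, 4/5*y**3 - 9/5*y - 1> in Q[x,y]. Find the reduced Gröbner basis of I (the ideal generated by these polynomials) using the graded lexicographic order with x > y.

f_1 = 3/4*x**3 - 1/4*x*y - 3*y - 4, LT = x**3.
f_2 = 4/5*y**3 - 9/5*y - 1, LT = y**3.

The S-polynomials (S(f_1,f_2)) all reduce to 0 modulo the current basis, so we have a Gröbner basis.

G = {x**3 - 1/3*x*y - 4*y - 16/3, y**3 - 9/4*y - 5/4}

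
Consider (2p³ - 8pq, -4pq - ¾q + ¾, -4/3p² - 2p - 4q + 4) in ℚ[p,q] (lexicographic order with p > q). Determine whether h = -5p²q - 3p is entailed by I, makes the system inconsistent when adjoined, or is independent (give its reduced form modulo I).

-5p²q - 3p lies in I (it reduces to 0).

First compute the reduced Gröbner basis of I by Buchberger's algorithm.
f_1 = 2p³ - 8pq, LT = p³.
f_2 = -4pq - ¾q + ¾, LT = pq.
f_3 = -4/3p² - 2p - 4q + 4, LT = p².

S(f_1,f_2): lcm = p³q. S = -3/16p²q + 3/16p² - 4pq².
  reduce S modulo (f_1, f_2, f_3):
  remainder -81/256p + ¾q² - 5403/4096q + 2331/4096 ≠ 0; add k_4 = -81/256p + ¾q² - 5403/4096q + 2331/4096 to the basis.

S(f_1,f_3): lcm = p³. S = -3/2p² - 7pq + 3p.
  reduce S modulo (f_1, f_2, f_3, k_4):
  remainder 112/9q² - 9259/576q + 697/192 ≠ 0; add k_5 = 112/9q² - 9259/576q + 697/192 to the basis.

S(f_2,f_3): lcm = p²q. S = -21/16pq - 3/16p - 3q² + 3q.
  reduce S modulo (f_1, f_2, f_3, k_4, k_5):
  remainder -3021/7168q + 3021/7168 ≠ 0; add k_6 = -3021/7168q + 3021/7168 to the basis.

The other S-polynomials (S(f_1,k_4), S(f_2,k_4), S(f_3,k_4), S(f_1,k_5), S(f_2,k_5), S(f_3,k_5), S(k_4,k_5), S(f_1,k_6), S(f_2,k_6), S(f_3,k_6), S(k_4,k_6), S(k_5,k_6)) all reduce to 0 modulo the current basis, so we have a Gröbner basis.
Inter-reduce: drop elements whose leading term is divisible by another's, tail-reduce, and make monic.
Reduced Gröbner basis: {p, q - 1}.
Label its elements g_1 = p, g_2 = q - 1.

Reduce h = -5p²q - 3p modulo G:
  leading term p²q: subtract (-5pq)·g_1 from -5p²q - 3p → -3p
  leading term p: subtract (-3)·g_1 from -3p → 0
  normal form = 0.
Since the normal form is 0, h ∈ I.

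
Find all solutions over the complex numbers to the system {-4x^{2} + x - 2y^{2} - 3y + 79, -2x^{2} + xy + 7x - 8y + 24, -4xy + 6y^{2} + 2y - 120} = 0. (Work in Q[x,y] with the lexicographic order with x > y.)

{(2, 5)}

Compute a lex Gröbner basis by Buchberger's algorithm.
f_1 = -4x^{2} + x - 2y^{2} - 3y + 79, LT = x^{2}.
f_2 = -2x^{2} + xy + 7x - 8y + 24, LT = x^{2}.
f_3 = -4xy + 6y^{2} + 2y - 120, LT = xy.

S(f_1,f_2): lcm = x^{2}. S = \tfrac{1}{2}xy + \tfrac{13}{4}x + \tfrac{1}{2}y^{2} - \tfrac{13}{4}y - \tfrac{31}{4}.
  reduce S modulo (f_1, f_2, f_3):
  remainder \tfrac{13}{4}x + \tfrac{5}{4}y^{2} - 3y - \tfrac{91}{4} ≠ 0; add h_4 = \tfrac{13}{4}x + \tfrac{5}{4}y^{2} - 3y - \tfrac{91}{4} to the basis.

S(f_1,f_3): lcm = x^{2}y. S = \tfrac{3}{2}xy^{2} + \tfrac{1}{4}xy - 30x + \tfrac{1}{2}y^{3} + \tfrac{3}{4}y^{2} - \tfrac{79}{4}y.
  reduce S modulo (f_1, f_2, f_3, h_4):
  remainder \tfrac{11}{4}y^{3} + \tfrac{1395}{104}y^{2} - \tfrac{9601}{104}y - \tfrac{435}{2} ≠ 0; add h_5 = \tfrac{11}{4}y^{3} + \tfrac{1395}{104}y^{2} - \tfrac{9601}{104}y - \tfrac{435}{2} to the basis.

S(f_2,f_3): lcm = x^{2}y. S = xy^{2} - 3xy - 30x + 4y^{2} - 12y.
  reduce S modulo (f_1, f_2, f_3, h_4, h_5):
  remainder \tfrac{2415}{572}y^{2} - \tfrac{11919}{572}y - \tfrac{15}{11} ≠ 0; add h_6 = \tfrac{2415}{572}y^{2} - \tfrac{11919}{572}y - \tfrac{15}{11} to the basis.

S(f_1,h_4): lcm = x^{2}. S = -\tfrac{5}{13}xy^{2} + \tfrac{12}{13}xy + \tfrac{27}{4}x + \tfrac{1}{2}y^{2} + \tfrac{3}{4}y - \tfrac{79}{4}.
  reduce S modulo (f_1, f_2, f_3, h_4, h_5, h_6):
  remainder \tfrac{189227}{20930}y - \tfrac{189227}{4186} ≠ 0; add h_7 = \tfrac{189227}{20930}y - \tfrac{189227}{4186} to the basis.

The other S-polynomials (S(f_2,h_4), S(f_3,h_4), S(f_1,h_5), S(f_2,h_5), S(f_3,h_5), S(h_4,h_5), S(f_1,h_6), S(f_2,h_6), S(f_3,h_6), S(h_4,h_6), S(h_5,h_6), S(f_1,h_7), S(f_2,h_7), S(f_3,h_7), S(h_4,h_7), S(h_5,h_7), S(h_6,h_7)) all reduce to 0 modulo the current basis, so we have a Gröbner basis.
Inter-reduce: drop elements whose leading term is divisible by another's, tail-reduce, and make monic.
Reduced Gröbner basis: {x - 2, y - 5}.

The lex basis is triangular: the last element involves only y. Solving y - 5 = 0 gives y ∈ {5}; substituting each value into the earlier elements determines the remaining variables.
  y = 5: the earlier basis element becomes x - 2 = 0, giving x = 2 — point (2, 5).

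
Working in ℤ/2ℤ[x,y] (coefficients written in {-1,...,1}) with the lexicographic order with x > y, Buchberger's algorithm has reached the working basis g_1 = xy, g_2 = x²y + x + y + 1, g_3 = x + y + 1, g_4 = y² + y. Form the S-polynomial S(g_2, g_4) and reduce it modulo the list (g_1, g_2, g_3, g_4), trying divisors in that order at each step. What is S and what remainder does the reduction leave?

S(g_2, g_4) = x²y + xy + y² + y; remainder on division = 0.

lcm(LM(g_2), LM(g_4)) = x²y².
S = (lcm/LT(g_2))·g_2 − (lcm/LT(g_4))·g_4 = x²y + xy + y² + y.
Reduce S modulo (g_1, g_2, g_3, g_4) in that order:
  leading term x²y: subtract (x)·g_1 from x²y + xy + y² + y → xy + y² + y
  leading term xy: subtract (1)·g_1 from xy + y² + y → y² + y
  leading term y²: subtract (1)·g_4 from y² + y → 0
The remainder is 0, so this S-polynomial contributes no new basis element.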